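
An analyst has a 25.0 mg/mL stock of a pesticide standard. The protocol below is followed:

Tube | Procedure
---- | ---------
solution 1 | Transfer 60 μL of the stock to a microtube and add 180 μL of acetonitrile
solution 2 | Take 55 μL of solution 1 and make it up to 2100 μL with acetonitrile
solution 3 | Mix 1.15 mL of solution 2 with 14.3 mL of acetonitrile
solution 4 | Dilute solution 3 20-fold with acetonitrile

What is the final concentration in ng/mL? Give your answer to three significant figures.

609 ng/mL

Step 1: 60 μL + 180 μL = 240 μL total → factor 240/60 = 4
Step 2: 55 μL brought to 2100 μL → factor 2100/55 = 38.182
Step 3: 1.15 mL + 14.3 mL = 15.45 mL total → factor 15.45/1.15 = 13.435
Step 4: 20-fold → factor 20
Overall dilution factor = 4 × 38.182 × 13.435 × 20 = 41037
Final = 25.0 mg/mL / 41037 = 0.0006092 mg/mL = 609 ng/mL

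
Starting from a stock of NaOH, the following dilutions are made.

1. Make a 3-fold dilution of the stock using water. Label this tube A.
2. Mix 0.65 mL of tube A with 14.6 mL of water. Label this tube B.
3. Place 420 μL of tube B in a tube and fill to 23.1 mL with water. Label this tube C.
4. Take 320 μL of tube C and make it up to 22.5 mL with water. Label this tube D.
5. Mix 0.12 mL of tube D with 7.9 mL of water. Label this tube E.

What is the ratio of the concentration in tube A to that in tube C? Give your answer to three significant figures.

Step 1: 3-fold → factor 3
Step 2: 0.65 mL + 14.6 mL = 15.25 mL total → factor 15.25/0.65 = 23.462
Step 3: 420 μL brought to 23.1 mL → factor 23100/420 = 55
Dilution factor to tube A = 3; to tube C = 3871.2
[tube A]/[tube C] = (factor to tube C)/(factor to tube A) = 3871.2/3 = 1.29 × 10^3

1.29 × 10^3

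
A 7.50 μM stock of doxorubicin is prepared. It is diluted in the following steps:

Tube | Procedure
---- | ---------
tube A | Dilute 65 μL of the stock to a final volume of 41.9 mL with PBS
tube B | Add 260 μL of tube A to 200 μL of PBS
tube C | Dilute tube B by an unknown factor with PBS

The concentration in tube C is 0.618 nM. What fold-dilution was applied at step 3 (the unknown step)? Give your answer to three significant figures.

10.6-fold

Step 1: 65 μL brought to 41.9 mL → factor 41900/65 = 644.62
Step 2: 260 μL + 200 μL = 460 μL total → factor 460/260 = 1.7692
Step 3: unknown factor x
Product of known-step factors = 1140.5
Overall factor = 7.50 μM / (0.618 nM) = 12136
x = 12136 / 1140.5 = 10.6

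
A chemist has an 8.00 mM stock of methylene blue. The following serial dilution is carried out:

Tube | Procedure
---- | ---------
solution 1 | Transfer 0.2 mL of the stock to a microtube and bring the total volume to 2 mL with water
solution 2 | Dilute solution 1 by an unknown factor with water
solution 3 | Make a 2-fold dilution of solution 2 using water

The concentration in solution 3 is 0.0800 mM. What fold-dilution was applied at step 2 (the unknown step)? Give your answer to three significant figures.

Step 1: 0.2 mL brought to 2 mL → factor 2/0.2 = 10
Step 2: unknown factor x
Step 3: 2-fold → factor 2
Product of known-step factors = 20
Overall factor = 8.00 mM / (0.0800 mM) = 100
x = 100 / 20 = 5.00

5.00-fold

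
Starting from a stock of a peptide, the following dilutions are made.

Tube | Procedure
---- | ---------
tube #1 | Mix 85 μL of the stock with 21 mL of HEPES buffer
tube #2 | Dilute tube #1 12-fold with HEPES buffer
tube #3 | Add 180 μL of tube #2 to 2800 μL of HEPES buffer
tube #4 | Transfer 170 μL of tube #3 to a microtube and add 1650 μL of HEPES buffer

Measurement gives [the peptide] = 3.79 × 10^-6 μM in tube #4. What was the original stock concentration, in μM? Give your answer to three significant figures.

Step 1: 85 μL + 21 mL = 21085 μL total → factor 21085/85 = 248.06
Step 2: 12-fold → factor 12
Step 3: 180 μL + 2800 μL = 2980 μL total → factor 2980/180 = 16.556
Step 4: 170 μL + 1650 μL = 1820 μL total → factor 1820/170 = 10.706
Overall dilution factor = 248.06 × 12 × 16.556 × 10.706 = 5.276 × 10^5
Stock = 3.79 × 10^-6 μM × 5.276 × 10^5 = 2.00 μM

2.00 μM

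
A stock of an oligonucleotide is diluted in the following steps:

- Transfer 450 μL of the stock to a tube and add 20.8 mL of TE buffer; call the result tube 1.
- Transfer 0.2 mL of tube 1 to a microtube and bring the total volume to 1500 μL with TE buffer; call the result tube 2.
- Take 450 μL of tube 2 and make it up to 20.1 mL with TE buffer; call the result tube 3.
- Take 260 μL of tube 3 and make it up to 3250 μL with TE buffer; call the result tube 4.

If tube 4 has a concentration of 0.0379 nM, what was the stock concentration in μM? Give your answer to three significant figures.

Step 1: 450 μL + 20.8 mL = 21250 μL total → factor 21250/450 = 47.222
Step 2: 0.2 mL brought to 1500 μL → factor 1.5/0.2 = 7.5
Step 3: 450 μL brought to 20.1 mL → factor 20100/450 = 44.667
Step 4: 260 μL brought to 3250 μL → factor 3250/260 = 12.5
Overall dilution factor = 47.222 × 7.5 × 44.667 × 12.5 = 1.9774 × 10^5
Stock = 0.0379 nM × 1.9774 × 10^5 = 7494 nM = 7.49 μM

7.49 μM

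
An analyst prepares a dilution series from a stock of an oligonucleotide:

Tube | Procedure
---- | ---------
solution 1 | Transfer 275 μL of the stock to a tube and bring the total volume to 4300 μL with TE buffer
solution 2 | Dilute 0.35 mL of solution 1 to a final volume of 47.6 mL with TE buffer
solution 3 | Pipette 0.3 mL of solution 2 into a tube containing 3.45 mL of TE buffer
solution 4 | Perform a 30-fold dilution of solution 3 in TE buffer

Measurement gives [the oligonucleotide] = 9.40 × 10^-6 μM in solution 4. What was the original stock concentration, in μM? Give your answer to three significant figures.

Step 1: 275 μL brought to 4300 μL → factor 4300/275 = 15.636
Step 2: 0.35 mL brought to 47.6 mL → factor 47.6/0.35 = 136
Step 3: 0.3 mL + 3.45 mL = 3.75 mL total → factor 3.75/0.3 = 12.5
Step 4: 30-fold → factor 30
Overall dilution factor = 15.636 × 136 × 12.5 × 30 = 7.9745 × 10^5
Stock = 9.40 × 10^-6 μM × 7.9745 × 10^5 = 7.50 μM

7.50 μM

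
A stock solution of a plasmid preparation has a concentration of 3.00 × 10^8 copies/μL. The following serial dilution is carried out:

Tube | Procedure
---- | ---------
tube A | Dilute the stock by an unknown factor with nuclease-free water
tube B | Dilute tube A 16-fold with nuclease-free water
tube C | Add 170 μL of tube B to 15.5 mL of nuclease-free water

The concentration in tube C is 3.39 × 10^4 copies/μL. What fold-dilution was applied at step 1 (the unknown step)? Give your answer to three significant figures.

6.00-fold

Step 1: unknown factor x
Step 2: 16-fold → factor 16
Step 3: 170 μL + 15.5 mL = 15670 μL total → factor 15670/170 = 92.176
Product of known-step factors = 1474.8
Overall factor = 3.00 × 10^8 copies/μL / (3.39 × 10^4 copies/μL) = 8849.6
x = 8849.6 / 1474.8 = 6.00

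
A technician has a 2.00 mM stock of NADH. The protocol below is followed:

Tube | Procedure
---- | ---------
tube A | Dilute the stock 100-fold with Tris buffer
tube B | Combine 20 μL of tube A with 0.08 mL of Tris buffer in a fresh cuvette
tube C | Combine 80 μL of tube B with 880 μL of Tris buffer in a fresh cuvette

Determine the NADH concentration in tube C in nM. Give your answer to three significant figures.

Step 1: 100-fold → factor 100
Step 2: 20 μL + 0.08 mL = 100 μL total → factor 100/20 = 5
Step 3: 80 μL + 880 μL = 960 μL total → factor 960/80 = 12
Overall dilution factor = 100 × 5 × 12 = 6000
Final = 2.00 mM / 6000 = 0.0003333 mM = 333 nM

333 nM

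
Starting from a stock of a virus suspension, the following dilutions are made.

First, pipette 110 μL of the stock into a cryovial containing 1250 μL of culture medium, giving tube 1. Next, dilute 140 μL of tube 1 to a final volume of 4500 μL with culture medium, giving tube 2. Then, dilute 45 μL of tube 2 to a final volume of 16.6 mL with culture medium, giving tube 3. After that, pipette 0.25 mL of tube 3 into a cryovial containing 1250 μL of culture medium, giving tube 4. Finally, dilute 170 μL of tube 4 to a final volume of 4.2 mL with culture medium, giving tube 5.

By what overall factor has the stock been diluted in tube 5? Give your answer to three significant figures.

Step 1: 110 μL + 1250 μL = 1360 μL total → factor 1360/110 = 12.364
Step 2: 140 μL brought to 4500 μL → factor 4500/140 = 32.143
Step 3: 45 μL brought to 16.6 mL → factor 16600/45 = 368.89
Step 4: 0.25 mL + 1250 μL = 1.5 mL total → factor 1.5/0.25 = 6
Step 5: 170 μL brought to 4.2 mL → factor 4200/170 = 24.706
Overall dilution factor = 12.364 × 32.143 × 368.89 × 6 × 24.706 = 2.1731 × 10^7

2.17 × 10^7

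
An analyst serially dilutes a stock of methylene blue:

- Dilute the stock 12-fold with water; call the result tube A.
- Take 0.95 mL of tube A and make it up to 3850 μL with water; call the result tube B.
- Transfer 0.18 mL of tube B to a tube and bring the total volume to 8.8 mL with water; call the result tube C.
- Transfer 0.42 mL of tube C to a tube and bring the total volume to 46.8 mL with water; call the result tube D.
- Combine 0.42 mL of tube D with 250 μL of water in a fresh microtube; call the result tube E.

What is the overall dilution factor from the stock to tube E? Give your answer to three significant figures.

Step 1: 12-fold → factor 12
Step 2: 0.95 mL brought to 3850 μL → factor 3.85/0.95 = 4.0526
Step 3: 0.18 mL brought to 8.8 mL → factor 8.8/0.18 = 48.889
Step 4: 0.42 mL brought to 46.8 mL → factor 46.8/0.42 = 111.43
Step 5: 0.42 mL + 250 μL = 0.67 mL total → factor 0.67/0.42 = 1.5952
Overall dilution factor = 12 × 4.0526 × 48.889 × 111.43 × 1.5952 = 4.2262 × 10^5

4.23 × 10^5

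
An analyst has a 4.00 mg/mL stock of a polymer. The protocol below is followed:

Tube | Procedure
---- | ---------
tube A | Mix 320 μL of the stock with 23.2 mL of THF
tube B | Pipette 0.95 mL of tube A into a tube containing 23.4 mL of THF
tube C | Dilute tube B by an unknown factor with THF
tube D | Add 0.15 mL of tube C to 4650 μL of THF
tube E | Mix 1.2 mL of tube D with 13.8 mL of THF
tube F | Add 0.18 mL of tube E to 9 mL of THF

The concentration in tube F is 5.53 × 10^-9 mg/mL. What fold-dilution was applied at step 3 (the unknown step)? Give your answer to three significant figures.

18.8-fold

Step 1: 320 μL + 23.2 mL = 23520 μL total → factor 23520/320 = 73.5
Step 2: 0.95 mL + 23.4 mL = 24.35 mL total → factor 24.35/0.95 = 25.632
Step 3: unknown factor x
Step 4: 0.15 mL + 4650 μL = 4.8 mL total → factor 4.8/0.15 = 32
Step 5: 1.2 mL + 13.8 mL = 15 mL total → factor 15/1.2 = 12.5
Step 6: 0.18 mL + 9 mL = 9.18 mL total → factor 9.18/0.18 = 51
Product of known-step factors = 3.8432 × 10^7
Overall factor = 4.00 mg/mL / (5.53 × 10^-9 mg/mL) = 7.2333 × 10^8
x = 7.2333 × 10^8 / 3.8432 × 10^7 = 18.8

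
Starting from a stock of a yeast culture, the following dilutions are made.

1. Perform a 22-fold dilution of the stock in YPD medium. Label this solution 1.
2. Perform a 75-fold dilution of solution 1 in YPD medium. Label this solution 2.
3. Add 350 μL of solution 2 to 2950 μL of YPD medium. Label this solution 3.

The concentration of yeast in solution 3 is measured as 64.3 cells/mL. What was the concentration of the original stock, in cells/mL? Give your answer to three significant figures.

1.00 × 10^6 cells/mL

Step 1: 22-fold → factor 22
Step 2: 75-fold → factor 75
Step 3: 350 μL + 2950 μL = 3300 μL total → factor 3300/350 = 9.4286
Overall dilution factor = 22 × 75 × 9.4286 = 15557
Stock = 64.3 cells/mL × 15557 = 1.00 × 10^6 cells/mL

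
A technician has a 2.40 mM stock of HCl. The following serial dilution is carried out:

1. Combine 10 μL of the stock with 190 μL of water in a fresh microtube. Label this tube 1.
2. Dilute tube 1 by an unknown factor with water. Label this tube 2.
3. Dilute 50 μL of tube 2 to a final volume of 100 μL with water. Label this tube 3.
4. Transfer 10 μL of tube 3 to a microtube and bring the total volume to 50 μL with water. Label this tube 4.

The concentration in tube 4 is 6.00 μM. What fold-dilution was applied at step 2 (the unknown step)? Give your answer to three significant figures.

Step 1: 10 μL + 190 μL = 200 μL total → factor 200/10 = 20
Step 2: unknown factor x
Step 3: 50 μL brought to 100 μL → factor 100/50 = 2
Step 4: 10 μL brought to 50 μL → factor 50/10 = 5
Product of known-step factors = 200
Overall factor = 2.40 mM / (6.00 μM) = 400
x = 400 / 200 = 2.00

2.00-fold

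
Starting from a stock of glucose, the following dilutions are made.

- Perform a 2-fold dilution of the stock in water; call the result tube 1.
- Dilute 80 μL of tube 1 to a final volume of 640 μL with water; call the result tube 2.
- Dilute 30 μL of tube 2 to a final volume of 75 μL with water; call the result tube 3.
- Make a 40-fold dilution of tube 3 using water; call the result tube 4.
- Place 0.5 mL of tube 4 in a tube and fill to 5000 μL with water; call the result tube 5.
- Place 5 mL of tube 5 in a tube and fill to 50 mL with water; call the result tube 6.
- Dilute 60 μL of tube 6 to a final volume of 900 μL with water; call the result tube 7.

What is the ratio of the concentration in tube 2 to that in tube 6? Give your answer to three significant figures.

Step 1: 2-fold → factor 2
Step 2: 80 μL brought to 640 μL → factor 640/80 = 8
Step 3: 30 μL brought to 75 μL → factor 75/30 = 2.5
Step 4: 40-fold → factor 40
Step 5: 0.5 mL brought to 5000 μL → factor 5/0.5 = 10
Step 6: 5 mL brought to 50 mL → factor 50/5 = 10
Dilution factor to tube 2 = 16; to tube 6 = 1.6 × 10^5
[tube 2]/[tube 6] = (factor to tube 6)/(factor to tube 2) = 1.6 × 10^5/16 = 1.00 × 10^4

1.00 × 10^4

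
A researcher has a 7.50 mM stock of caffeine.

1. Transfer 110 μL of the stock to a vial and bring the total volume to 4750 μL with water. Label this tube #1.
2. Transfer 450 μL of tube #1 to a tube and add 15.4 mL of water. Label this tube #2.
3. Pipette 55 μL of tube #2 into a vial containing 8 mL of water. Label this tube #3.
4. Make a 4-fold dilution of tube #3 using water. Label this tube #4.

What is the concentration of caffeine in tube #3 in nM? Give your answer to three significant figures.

Step 1: 110 μL brought to 4750 μL → factor 4750/110 = 43.182
Step 2: 450 μL + 15.4 mL = 15850 μL total → factor 15850/450 = 35.222
Step 3: 55 μL + 8 mL = 8055 μL total → factor 8055/55 = 146.45
Dilution factor through tube #3 = 43.182 × 35.222 × 146.45 = 2.2275 × 10^5
[tube #3] = 7.50 mM / 2.2275 × 10^5 = 3.367 × 10^-5 mM = 33.7 nM

33.7 nM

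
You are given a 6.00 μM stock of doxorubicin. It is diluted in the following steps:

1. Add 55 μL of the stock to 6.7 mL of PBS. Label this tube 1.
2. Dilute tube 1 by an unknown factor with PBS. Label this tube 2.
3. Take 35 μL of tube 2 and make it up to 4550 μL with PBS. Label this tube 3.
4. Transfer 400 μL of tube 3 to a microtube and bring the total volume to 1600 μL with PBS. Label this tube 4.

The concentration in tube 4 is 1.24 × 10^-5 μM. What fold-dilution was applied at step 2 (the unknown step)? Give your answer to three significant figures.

7.58-fold

Step 1: 55 μL + 6.7 mL = 6755 μL total → factor 6755/55 = 122.82
Step 2: unknown factor x
Step 3: 35 μL brought to 4550 μL → factor 4550/35 = 130
Step 4: 400 μL brought to 1600 μL → factor 1600/400 = 4
Product of known-step factors = 63865
Overall factor = 6.00 μM / (1.24 × 10^-5 μM) = 4.8387 × 10^5
x = 4.8387 × 10^5 / 63865 = 7.58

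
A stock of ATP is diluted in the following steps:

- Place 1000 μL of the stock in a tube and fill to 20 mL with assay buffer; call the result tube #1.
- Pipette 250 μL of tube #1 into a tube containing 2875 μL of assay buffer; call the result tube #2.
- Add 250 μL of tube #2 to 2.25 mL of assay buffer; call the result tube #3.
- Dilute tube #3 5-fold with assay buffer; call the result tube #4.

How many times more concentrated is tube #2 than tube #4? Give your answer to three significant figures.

Step 1: 1000 μL brought to 20 mL → factor 20000/1000 = 20
Step 2: 250 μL + 2875 μL = 3125 μL total → factor 3125/250 = 12.5
Step 3: 250 μL + 2.25 mL = 2500 μL total → factor 2500/250 = 10
Step 4: 5-fold → factor 5
Dilution factor to tube #2 = 250; to tube #4 = 12500
[tube #2]/[tube #4] = (factor to tube #4)/(factor to tube #2) = 12500/250 = 50.0

50.0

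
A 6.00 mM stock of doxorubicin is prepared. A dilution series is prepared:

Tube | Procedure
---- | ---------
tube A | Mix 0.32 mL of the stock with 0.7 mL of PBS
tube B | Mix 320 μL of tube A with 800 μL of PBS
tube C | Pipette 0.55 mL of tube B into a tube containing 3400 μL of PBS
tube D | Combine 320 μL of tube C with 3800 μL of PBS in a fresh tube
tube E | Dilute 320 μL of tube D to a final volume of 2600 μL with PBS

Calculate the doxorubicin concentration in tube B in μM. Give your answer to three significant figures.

538 μM

Step 1: 0.32 mL + 0.7 mL = 1.02 mL total → factor 1.02/0.32 = 3.1875
Step 2: 320 μL + 800 μL = 1120 μL total → factor 1120/320 = 3.5
Dilution factor through tube B = 3.1875 × 3.5 = 11.156
[tube B] = 6.00 mM / 11.156 = 0.5378 mM = 538 μM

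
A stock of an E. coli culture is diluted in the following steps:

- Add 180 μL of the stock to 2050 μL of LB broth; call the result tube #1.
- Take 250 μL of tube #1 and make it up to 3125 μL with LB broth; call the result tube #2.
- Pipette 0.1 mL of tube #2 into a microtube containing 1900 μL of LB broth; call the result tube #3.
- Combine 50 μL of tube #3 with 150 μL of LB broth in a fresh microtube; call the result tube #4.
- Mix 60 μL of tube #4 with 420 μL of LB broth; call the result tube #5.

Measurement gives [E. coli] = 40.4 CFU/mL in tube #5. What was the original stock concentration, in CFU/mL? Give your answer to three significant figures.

4.00 × 10^6 CFU/mL

Step 1: 180 μL + 2050 μL = 2230 μL total → factor 2230/180 = 12.389
Step 2: 250 μL brought to 3125 μL → factor 3125/250 = 12.5
Step 3: 0.1 mL + 1900 μL = 2 mL total → factor 2/0.1 = 20
Step 4: 50 μL + 150 μL = 200 μL total → factor 200/50 = 4
Step 5: 60 μL + 420 μL = 480 μL total → factor 480/60 = 8
Overall dilution factor = 12.389 × 12.5 × 20 × 4 × 8 = 99111
Stock = 40.4 CFU/mL × 99111 = 4.00 × 10^6 CFU/mL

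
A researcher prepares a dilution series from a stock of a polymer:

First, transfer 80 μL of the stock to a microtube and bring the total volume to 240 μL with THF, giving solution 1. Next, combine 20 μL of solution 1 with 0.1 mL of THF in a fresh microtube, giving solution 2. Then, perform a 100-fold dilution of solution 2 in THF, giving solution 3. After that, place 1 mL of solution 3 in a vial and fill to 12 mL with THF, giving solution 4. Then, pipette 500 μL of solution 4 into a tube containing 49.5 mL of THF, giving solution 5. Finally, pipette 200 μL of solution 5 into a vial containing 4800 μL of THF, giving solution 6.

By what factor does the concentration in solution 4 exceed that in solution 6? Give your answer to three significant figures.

Step 1: 80 μL brought to 240 μL → factor 240/80 = 3
Step 2: 20 μL + 0.1 mL = 120 μL total → factor 120/20 = 6
Step 3: 100-fold → factor 100
Step 4: 1 mL brought to 12 mL → factor 12/1 = 12
Step 5: 500 μL + 49.5 mL = 50000 μL total → factor 50000/500 = 100
Step 6: 200 μL + 4800 μL = 5000 μL total → factor 5000/200 = 25
Dilution factor to solution 4 = 21600; to solution 6 = 5.4 × 10^7
[solution 4]/[solution 6] = (factor to solution 6)/(factor to solution 4) = 5.4 × 10^7/21600 = 2.50 × 10^3

2.50 × 10^3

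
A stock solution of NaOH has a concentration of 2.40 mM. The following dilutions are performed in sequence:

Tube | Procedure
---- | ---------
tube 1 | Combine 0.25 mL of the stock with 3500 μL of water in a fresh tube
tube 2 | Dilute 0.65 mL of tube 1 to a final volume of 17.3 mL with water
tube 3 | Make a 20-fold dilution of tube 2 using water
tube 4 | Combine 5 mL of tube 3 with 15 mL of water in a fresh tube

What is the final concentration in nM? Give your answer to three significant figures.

75.1 nM

Step 1: 0.25 mL + 3500 μL = 3.75 mL total → factor 3.75/0.25 = 15
Step 2: 0.65 mL brought to 17.3 mL → factor 17.3/0.65 = 26.615
Step 3: 20-fold → factor 20
Step 4: 5 mL + 15 mL = 20 mL total → factor 20/5 = 4
Overall dilution factor = 15 × 26.615 × 20 × 4 = 31938
Final = 2.40 mM / 31938 = 7.514 × 10^-5 mM = 75.1 nM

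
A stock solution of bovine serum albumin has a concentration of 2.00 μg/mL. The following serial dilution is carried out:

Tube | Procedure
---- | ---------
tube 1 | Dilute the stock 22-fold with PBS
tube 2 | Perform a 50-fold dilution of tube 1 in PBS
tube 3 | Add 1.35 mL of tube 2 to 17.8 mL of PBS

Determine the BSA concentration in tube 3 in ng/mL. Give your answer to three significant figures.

0.128 ng/mL

Step 1: 22-fold → factor 22
Step 2: 50-fold → factor 50
Step 3: 1.35 mL + 17.8 mL = 19.15 mL total → factor 19.15/1.35 = 14.185
Overall dilution factor = 22 × 50 × 14.185 = 15604
Final = 2.00 μg/mL / 15604 = 0.0001282 μg/mL = 0.128 ng/mL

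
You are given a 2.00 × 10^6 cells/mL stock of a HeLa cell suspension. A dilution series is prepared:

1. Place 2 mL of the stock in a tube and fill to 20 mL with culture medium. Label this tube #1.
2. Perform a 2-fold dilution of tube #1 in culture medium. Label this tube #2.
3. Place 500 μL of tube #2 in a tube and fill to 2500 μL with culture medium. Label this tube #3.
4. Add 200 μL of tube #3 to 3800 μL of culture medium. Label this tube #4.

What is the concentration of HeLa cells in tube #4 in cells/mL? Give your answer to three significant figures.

1.00 × 10^3 cells/mL

Step 1: 2 mL brought to 20 mL → factor 20/2 = 10
Step 2: 2-fold → factor 2
Step 3: 500 μL brought to 2500 μL → factor 2500/500 = 5
Step 4: 200 μL + 3800 μL = 4000 μL total → factor 4000/200 = 20
Overall dilution factor = 10 × 2 × 5 × 20 = 2000
Final = 2.00 × 10^6 cells/mL / 2000 = 1.00 × 10^3 cells/mL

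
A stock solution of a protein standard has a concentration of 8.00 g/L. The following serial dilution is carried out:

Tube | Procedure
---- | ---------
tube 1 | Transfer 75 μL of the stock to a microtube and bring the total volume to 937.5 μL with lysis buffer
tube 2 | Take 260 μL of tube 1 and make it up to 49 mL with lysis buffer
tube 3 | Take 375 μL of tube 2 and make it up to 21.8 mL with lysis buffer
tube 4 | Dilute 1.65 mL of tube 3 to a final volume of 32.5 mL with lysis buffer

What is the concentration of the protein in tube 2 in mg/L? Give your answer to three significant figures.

3.40 mg/L

Step 1: 75 μL brought to 937.5 μL → factor 937.5/75 = 12.5
Step 2: 260 μL brought to 49 mL → factor 49000/260 = 188.46
Dilution factor through tube 2 = 12.5 × 188.46 = 2355.8
[tube 2] = 8.00 g/L / 2355.8 = 0.003396 g/L = 3.40 mg/L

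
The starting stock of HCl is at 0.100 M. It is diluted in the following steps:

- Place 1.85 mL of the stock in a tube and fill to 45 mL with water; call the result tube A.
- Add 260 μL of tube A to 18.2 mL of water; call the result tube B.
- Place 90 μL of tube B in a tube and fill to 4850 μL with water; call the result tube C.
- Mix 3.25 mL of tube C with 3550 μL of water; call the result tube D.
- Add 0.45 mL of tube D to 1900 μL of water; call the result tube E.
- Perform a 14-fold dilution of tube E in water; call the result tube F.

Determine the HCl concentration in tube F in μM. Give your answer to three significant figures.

Step 1: 1.85 mL brought to 45 mL → factor 45/1.85 = 24.324
Step 2: 260 μL + 18.2 mL = 18460 μL total → factor 18460/260 = 71
Step 3: 90 μL brought to 4850 μL → factor 4850/90 = 53.889
Step 4: 3.25 mL + 3550 μL = 6.8 mL total → factor 6.8/3.25 = 2.0923
Step 5: 0.45 mL + 1900 μL = 2.35 mL total → factor 2.35/0.45 = 5.2222
Step 6: 14-fold → factor 14
Overall dilution factor = 24.324 × 71 × 53.889 × 2.0923 × 5.2222 × 14 = 1.4237 × 10^7
Final = 0.100 M / 1.4237 × 10^7 = 7.024 × 10^-9 M = 0.00702 μM

0.00702 μM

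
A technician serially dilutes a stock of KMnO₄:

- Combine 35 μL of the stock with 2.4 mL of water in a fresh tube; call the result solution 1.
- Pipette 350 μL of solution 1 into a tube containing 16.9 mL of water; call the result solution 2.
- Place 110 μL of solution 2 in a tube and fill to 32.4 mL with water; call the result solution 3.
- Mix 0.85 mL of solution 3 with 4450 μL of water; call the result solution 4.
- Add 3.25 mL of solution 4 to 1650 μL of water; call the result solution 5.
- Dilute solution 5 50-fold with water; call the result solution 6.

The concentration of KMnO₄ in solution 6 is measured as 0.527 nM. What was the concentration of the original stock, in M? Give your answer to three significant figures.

0.250 M

Step 1: 35 μL + 2.4 mL = 2435 μL total → factor 2435/35 = 69.571
Step 2: 350 μL + 16.9 mL = 17250 μL total → factor 17250/350 = 49.286
Step 3: 110 μL brought to 32.4 mL → factor 32400/110 = 294.55
Step 4: 0.85 mL + 4450 μL = 5.3 mL total → factor 5.3/0.85 = 6.2353
Step 5: 3.25 mL + 1650 μL = 4.9 mL total → factor 4.9/3.25 = 1.5077
Step 6: 50-fold → factor 50
Overall dilution factor = 69.571 × 49.286 × 294.55 × 6.2353 × 1.5077 × 50 = 4.7473 × 10^8
Stock = 0.527 nM × 4.7473 × 10^8 = 2.502 × 10^8 nM = 0.250 M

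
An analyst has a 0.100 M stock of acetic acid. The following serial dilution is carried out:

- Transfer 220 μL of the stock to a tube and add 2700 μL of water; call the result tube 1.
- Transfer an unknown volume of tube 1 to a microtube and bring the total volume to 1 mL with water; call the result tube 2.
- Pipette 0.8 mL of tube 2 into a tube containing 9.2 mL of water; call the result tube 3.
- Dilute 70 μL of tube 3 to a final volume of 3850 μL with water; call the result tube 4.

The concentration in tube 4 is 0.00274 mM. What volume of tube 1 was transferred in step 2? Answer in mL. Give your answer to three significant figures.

0.250 mL

Step 1: 220 μL + 2700 μL = 2920 μL total → factor 2920/220 = 13.273
Step 2: v brought to 1 mL → factor = 1 mL/v
Step 3: 0.8 mL + 9.2 mL = 10 mL total → factor 10/0.8 = 12.5
Step 4: 70 μL brought to 3850 μL → factor 3850/70 = 55
Product of known-step factors = 9125
Overall factor = 0.100 M / (0.00274 mM) = 36496
Step-2 factor = 36496 / 9125 = 3.9996
v = 1 mL / 3.9996 = 0.250 mL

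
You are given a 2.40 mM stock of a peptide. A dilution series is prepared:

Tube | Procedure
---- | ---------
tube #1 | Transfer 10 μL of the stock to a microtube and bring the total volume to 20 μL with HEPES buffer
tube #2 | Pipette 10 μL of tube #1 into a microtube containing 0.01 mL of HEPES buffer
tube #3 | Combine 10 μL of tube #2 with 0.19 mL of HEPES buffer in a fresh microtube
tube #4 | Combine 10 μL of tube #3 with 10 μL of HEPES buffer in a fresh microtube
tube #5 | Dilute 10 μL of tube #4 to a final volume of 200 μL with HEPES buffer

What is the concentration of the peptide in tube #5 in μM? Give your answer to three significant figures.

0.750 μM

Step 1: 10 μL brought to 20 μL → factor 20/10 = 2
Step 2: 10 μL + 0.01 mL = 20 μL total → factor 20/10 = 2
Step 3: 10 μL + 0.19 mL = 200 μL total → factor 200/10 = 20
Step 4: 10 μL + 10 μL = 20 μL total → factor 20/10 = 2
Step 5: 10 μL brought to 200 μL → factor 200/10 = 20
Overall dilution factor = 2 × 2 × 20 × 2 × 20 = 3200
Final = 2.40 mM / 3200 = 0.0007500 mM = 0.750 μM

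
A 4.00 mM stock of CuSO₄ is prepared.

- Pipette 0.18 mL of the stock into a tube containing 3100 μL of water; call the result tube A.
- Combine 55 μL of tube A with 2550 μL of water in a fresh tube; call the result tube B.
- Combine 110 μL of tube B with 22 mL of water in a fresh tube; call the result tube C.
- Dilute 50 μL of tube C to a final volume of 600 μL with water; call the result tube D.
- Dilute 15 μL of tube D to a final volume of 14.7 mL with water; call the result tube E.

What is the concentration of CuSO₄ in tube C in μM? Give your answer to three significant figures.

Step 1: 0.18 mL + 3100 μL = 3.28 mL total → factor 3.28/0.18 = 18.222
Step 2: 55 μL + 2550 μL = 2605 μL total → factor 2605/55 = 47.364
Step 3: 110 μL + 22 mL = 22110 μL total → factor 22110/110 = 201
Dilution factor through tube C = 18.222 × 47.364 × 201 = 1.7348 × 10^5
[tube C] = 4.00 mM / 1.7348 × 10^5 = 2.306 × 10^-5 mM = 0.0231 μM

0.0231 μM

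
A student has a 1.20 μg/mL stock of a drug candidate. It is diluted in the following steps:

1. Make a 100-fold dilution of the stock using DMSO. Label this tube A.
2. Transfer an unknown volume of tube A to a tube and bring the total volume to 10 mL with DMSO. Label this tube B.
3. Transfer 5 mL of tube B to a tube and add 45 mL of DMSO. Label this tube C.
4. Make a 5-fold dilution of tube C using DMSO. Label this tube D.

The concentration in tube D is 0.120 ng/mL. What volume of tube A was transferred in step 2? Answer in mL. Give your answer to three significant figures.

5.00 mL

Step 1: 100-fold → factor 100
Step 2: v brought to 10 mL → factor = 10 mL/v
Step 3: 5 mL + 45 mL = 50 mL total → factor 50/5 = 10
Step 4: 5-fold → factor 5
Product of known-step factors = 5000
Overall factor = 1.20 μg/mL / (0.120 ng/mL) = 10000
Step-2 factor = 10000 / 5000 = 2
v = 10 mL / 2 = 5.00 mL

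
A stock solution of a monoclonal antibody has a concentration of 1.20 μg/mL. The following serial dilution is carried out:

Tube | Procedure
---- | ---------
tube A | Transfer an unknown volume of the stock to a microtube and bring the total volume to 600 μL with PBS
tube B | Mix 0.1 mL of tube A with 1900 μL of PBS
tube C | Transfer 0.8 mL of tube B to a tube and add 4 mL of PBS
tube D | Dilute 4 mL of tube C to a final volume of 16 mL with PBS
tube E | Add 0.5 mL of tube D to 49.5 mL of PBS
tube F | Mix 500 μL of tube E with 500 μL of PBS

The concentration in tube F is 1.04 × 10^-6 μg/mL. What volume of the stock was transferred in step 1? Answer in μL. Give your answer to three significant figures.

Step 1: v brought to 600 μL → factor = 600 μL/v
Step 2: 0.1 mL + 1900 μL = 2 mL total → factor 2/0.1 = 20
Step 3: 0.8 mL + 4 mL = 4.8 mL total → factor 4.8/0.8 = 6
Step 4: 4 mL brought to 16 mL → factor 16/4 = 4
Step 5: 0.5 mL + 49.5 mL = 50 mL total → factor 50/0.5 = 100
Step 6: 500 μL + 500 μL = 1000 μL total → factor 1000/500 = 2
Product of known-step factors = 96000
Overall factor = 1.20 μg/mL / (1.04 × 10^-6 μg/mL) = 1.1538 × 10^6
Step-1 factor = 1.1538 × 10^6 / 96000 = 12.019
v = 600 μL / 12.019 = 49.9 μL

49.9 μL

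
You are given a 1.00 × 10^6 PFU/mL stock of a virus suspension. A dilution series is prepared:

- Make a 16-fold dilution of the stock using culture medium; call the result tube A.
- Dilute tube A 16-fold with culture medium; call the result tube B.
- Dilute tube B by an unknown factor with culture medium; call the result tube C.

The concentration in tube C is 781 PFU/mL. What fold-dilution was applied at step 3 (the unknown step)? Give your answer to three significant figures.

Step 1: 16-fold → factor 16
Step 2: 16-fold → factor 16
Step 3: unknown factor x
Product of known-step factors = 256
Overall factor = 1.00 × 10^6 PFU/mL / (781 PFU/mL) = 1280.4
x = 1280.4 / 256 = 5.00

5.00-fold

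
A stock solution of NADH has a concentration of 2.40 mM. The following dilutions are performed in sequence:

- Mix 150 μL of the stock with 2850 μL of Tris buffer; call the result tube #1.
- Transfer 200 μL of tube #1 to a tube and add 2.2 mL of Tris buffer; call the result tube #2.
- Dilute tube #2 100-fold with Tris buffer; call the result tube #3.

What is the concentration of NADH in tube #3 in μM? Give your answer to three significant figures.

Step 1: 150 μL + 2850 μL = 3000 μL total → factor 3000/150 = 20
Step 2: 200 μL + 2.2 mL = 2400 μL total → factor 2400/200 = 12
Step 3: 100-fold → factor 100
Overall dilution factor = 20 × 12 × 100 = 24000
Final = 2.40 mM / 24000 = 0.0001000 mM = 0.100 μM

0.100 μM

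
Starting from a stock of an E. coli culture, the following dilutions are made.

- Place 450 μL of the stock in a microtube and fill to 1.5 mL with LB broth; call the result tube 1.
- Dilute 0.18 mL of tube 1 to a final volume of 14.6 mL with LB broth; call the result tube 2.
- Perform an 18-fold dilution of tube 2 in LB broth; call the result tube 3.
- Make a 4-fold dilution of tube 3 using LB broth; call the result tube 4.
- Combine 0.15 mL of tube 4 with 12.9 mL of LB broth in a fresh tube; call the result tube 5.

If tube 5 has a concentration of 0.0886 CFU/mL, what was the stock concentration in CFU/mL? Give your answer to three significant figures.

Step 1: 450 μL brought to 1.5 mL → factor 1500/450 = 3.3333
Step 2: 0.18 mL brought to 14.6 mL → factor 14.6/0.18 = 81.111
Step 3: 18-fold → factor 18
Step 4: 4-fold → factor 4
Step 5: 0.15 mL + 12.9 mL = 13.05 mL total → factor 13.05/0.15 = 87
Overall dilution factor = 3.3333 × 81.111 × 18 × 4 × 87 = 1.6936 × 10^6
Stock = 0.0886 CFU/mL × 1.6936 × 10^6 = 1.50 × 10^5 CFU/mL

1.50 × 10^5 CFU/mL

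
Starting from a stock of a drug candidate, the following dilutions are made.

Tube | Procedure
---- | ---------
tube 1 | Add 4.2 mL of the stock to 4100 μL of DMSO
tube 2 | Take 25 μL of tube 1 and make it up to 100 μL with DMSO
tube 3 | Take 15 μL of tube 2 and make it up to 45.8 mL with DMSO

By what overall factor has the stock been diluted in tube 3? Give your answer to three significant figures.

Step 1: 4.2 mL + 4100 μL = 8.3 mL total → factor 8.3/4.2 = 1.9762
Step 2: 25 μL brought to 100 μL → factor 100/25 = 4
Step 3: 15 μL brought to 45.8 mL → factor 45800/15 = 3053.3
Overall dilution factor = 1.9762 × 4 × 3053.3 = 24136

2.41 × 10^4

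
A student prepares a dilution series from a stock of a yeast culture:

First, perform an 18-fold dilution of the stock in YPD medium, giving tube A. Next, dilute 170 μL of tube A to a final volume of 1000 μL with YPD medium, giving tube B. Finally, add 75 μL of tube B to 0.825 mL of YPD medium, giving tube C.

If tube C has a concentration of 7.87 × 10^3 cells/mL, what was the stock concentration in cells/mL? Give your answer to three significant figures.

1.00 × 10^7 cells/mL

Step 1: 18-fold → factor 18
Step 2: 170 μL brought to 1000 μL → factor 1000/170 = 5.8824
Step 3: 75 μL + 0.825 mL = 900 μL total → factor 900/75 = 12
Overall dilution factor = 18 × 5.8824 × 12 = 1270.6
Stock = 7.87 × 10^3 cells/mL × 1270.6 = 1.00 × 10^7 cells/mL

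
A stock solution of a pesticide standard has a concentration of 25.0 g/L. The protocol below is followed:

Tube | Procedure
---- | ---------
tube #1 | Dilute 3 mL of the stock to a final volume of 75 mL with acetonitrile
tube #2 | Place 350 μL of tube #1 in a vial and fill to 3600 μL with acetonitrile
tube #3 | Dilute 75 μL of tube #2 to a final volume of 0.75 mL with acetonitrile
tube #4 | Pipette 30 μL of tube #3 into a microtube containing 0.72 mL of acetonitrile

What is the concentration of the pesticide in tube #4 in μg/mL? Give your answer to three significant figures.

Step 1: 3 mL brought to 75 mL → factor 75/3 = 25
Step 2: 350 μL brought to 3600 μL → factor 3600/350 = 10.286
Step 3: 75 μL brought to 0.75 mL → factor 750/75 = 10
Step 4: 30 μL + 0.72 mL = 750 μL total → factor 750/30 = 25
Overall dilution factor = 25 × 10.286 × 10 × 25 = 64286
Final = 25.0 g/L / 64286 = 0.0003889 g/L = 0.389 μg/mL

0.389 μg/mL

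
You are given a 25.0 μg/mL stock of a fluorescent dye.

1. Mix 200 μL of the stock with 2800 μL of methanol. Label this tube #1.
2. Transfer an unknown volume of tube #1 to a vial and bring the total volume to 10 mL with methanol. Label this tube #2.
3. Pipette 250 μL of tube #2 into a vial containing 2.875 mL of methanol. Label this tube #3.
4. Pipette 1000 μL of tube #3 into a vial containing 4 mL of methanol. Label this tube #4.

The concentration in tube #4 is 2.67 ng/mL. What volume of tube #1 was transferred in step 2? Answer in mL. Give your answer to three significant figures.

Step 1: 200 μL + 2800 μL = 3000 μL total → factor 3000/200 = 15
Step 2: v brought to 10 mL → factor = 10 mL/v
Step 3: 250 μL + 2.875 mL = 3125 μL total → factor 3125/250 = 12.5
Step 4: 1000 μL + 4 mL = 5000 μL total → factor 5000/1000 = 5
Product of known-step factors = 937.5
Overall factor = 25.0 μg/mL / (2.67 ng/mL) = 9363.3
Step-2 factor = 9363.3 / 937.5 = 9.9875
v = 10 mL / 9.9875 = 1.00 mL

1.00 mL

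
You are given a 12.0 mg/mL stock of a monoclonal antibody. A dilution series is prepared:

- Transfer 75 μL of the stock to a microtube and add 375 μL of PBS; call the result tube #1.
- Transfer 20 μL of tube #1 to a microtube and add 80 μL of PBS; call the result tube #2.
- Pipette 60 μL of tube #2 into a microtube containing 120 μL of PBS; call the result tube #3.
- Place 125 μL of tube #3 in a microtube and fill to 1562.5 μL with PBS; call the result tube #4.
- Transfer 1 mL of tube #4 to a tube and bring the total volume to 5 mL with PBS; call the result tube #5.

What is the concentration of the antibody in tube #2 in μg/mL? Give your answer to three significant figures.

Step 1: 75 μL + 375 μL = 450 μL total → factor 450/75 = 6
Step 2: 20 μL + 80 μL = 100 μL total → factor 100/20 = 5
Dilution factor through tube #2 = 6 × 5 = 30
[tube #2] = 12.0 mg/mL / 30 = 0.4000 mg/mL = 400 μg/mL

400 μg/mL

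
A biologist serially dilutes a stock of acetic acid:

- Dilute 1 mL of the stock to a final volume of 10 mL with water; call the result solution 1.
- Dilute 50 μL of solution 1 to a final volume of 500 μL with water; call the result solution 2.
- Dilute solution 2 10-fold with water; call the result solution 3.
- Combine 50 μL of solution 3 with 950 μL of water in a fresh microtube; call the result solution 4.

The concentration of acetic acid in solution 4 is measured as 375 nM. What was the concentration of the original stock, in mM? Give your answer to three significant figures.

7.50 mM

Step 1: 1 mL brought to 10 mL → factor 10/1 = 10
Step 2: 50 μL brought to 500 μL → factor 500/50 = 10
Step 3: 10-fold → factor 10
Step 4: 50 μL + 950 μL = 1000 μL total → factor 1000/50 = 20
Overall dilution factor = 10 × 10 × 10 × 20 = 20000
Stock = 375 nM × 20000 = 7.500 × 10^6 nM = 7.50 mM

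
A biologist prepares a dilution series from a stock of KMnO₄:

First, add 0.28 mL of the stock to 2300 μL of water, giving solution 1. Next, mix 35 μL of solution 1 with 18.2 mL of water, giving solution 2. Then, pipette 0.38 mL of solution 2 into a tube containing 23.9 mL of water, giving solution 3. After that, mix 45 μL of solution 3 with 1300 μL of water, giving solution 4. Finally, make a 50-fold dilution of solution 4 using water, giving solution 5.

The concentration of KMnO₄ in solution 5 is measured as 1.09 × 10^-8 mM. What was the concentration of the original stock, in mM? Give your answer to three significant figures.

Step 1: 0.28 mL + 2300 μL = 2.58 mL total → factor 2.58/0.28 = 9.2143
Step 2: 35 μL + 18.2 mL = 18235 μL total → factor 18235/35 = 521
Step 3: 0.38 mL + 23.9 mL = 24.28 mL total → factor 24.28/0.38 = 63.895
Step 4: 45 μL + 1300 μL = 1345 μL total → factor 1345/45 = 29.889
Step 5: 50-fold → factor 50
Overall dilution factor = 9.2143 × 521 × 63.895 × 29.889 × 50 = 4.584 × 10^8
Stock = 1.09 × 10^-8 mM × 4.584 × 10^8 = 5.00 mM

5.00 mM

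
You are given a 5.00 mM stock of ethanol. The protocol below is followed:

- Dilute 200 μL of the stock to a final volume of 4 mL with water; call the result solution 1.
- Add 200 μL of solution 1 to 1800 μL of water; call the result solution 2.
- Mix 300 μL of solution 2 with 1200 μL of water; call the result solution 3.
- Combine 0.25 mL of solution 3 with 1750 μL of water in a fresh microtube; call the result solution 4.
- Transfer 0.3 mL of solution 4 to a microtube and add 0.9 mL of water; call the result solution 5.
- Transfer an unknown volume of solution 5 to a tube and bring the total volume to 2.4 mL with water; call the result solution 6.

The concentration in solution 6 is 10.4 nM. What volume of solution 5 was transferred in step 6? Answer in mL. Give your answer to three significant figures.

0.160 mL

Step 1: 200 μL brought to 4 mL → factor 4000/200 = 20
Step 2: 200 μL + 1800 μL = 2000 μL total → factor 2000/200 = 10
Step 3: 300 μL + 1200 μL = 1500 μL total → factor 1500/300 = 5
Step 4: 0.25 mL + 1750 μL = 2 mL total → factor 2/0.25 = 8
Step 5: 0.3 mL + 0.9 mL = 1.2 mL total → factor 1.2/0.3 = 4
Step 6: v brought to 2.4 mL → factor = 2.4 mL/v
Product of known-step factors = 32000
Overall factor = 5.00 mM / (10.4 nM) = 4.8077 × 10^5
Step-6 factor = 4.8077 × 10^5 / 32000 = 15.024
v = 2.4 mL / 15.024 = 0.160 mL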